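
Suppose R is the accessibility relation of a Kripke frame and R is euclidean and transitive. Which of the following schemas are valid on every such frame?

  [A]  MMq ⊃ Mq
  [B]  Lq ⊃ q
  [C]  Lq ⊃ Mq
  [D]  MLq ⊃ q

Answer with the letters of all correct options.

(A) the dual of axiom 4: valid iff R is transitive. Every such R is transitive — valid.
(B) Lq ⊃ q is axiom T, which corresponds to reflexivity. Such an R need not be reflexive — not valid.
(C) Lq ⊃ Mq (axiom D) characterises the serial frames. Such an R need not be serial — not valid.
(D) MLq ⊃ q is the dual of axiom B; it is valid on a frame exactly when R is symmetric. Such an R need not be symmetric, so not valid.

A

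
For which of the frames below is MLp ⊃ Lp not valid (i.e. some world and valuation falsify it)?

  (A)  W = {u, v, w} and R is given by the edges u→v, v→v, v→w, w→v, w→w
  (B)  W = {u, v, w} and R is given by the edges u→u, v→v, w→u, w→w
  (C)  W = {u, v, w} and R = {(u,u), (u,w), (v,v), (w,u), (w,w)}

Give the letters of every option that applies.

B

The schema MLp ⊃ Lp is the dual of axiom 5; it is valid on a frame iff R is euclidean.
(A) R is euclidean (any two R-successors of the same world are R-related), so the schema is valid here.
(B) R is not euclidean (w R u and w R w but not u R w), so the schema fails here.
(C) R is euclidean (any two R-successors of the same world are R-related), so the schema is valid here.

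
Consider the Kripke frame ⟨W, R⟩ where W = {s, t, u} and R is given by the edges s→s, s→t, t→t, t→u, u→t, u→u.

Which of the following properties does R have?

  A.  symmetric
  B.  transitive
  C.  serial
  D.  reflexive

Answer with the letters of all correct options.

C, D

(A) not symmetric: s R t but not t R s.
(B) not transitive: s R t and t R u but not s R u.
(C) serial: every world has an R-successor.
(D) reflexive: each world relates to itself.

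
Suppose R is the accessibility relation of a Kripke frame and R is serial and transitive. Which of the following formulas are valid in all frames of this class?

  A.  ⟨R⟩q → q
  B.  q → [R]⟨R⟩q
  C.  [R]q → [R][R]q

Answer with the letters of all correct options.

(A) ⟨R⟩q → q is the converse of T; it holds exactly when R ⊆ identity. Such an R need not be a subset of the identity — not valid.
(B) q → [R]⟨R⟩q is axiom B; it is valid on a frame exactly when R is symmetric. Such an R need not be symmetric, so not valid.
(C) [R]q → [R][R]q (axiom 4) characterises the transitive frames. Every such R is transitive — valid.

C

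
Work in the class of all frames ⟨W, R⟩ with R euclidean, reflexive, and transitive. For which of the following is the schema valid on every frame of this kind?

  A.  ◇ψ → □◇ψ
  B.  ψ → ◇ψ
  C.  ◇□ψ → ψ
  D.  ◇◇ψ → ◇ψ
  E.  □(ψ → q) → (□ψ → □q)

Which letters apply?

A relation that is euclidean, reflexive, and transitive is also serial and symmetric.
(A) axiom 5: valid iff R is euclidean. Every such R is euclidean — valid.
(B) ψ → ◇ψ is the dual of axiom T; it is valid on a frame exactly when R is reflexive. Every such R is reflexive, so valid.
(C) ◇□ψ → ψ is the dual of axiom B, which corresponds to symmetry. Every such R is symmetric — valid.
(D) the dual of axiom 4: valid iff R is transitive. Every such R is transitive — valid.
(E) □(ψ → q) → (□ψ → □q) is axiom K, valid on every Kripke frame — valid.

A, B, C, D, E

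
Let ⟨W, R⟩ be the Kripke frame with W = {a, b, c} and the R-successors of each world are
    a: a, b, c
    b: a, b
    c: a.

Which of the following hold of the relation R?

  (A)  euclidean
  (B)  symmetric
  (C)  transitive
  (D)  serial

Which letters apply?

B, D

(A) not euclidean: a R b and a R c but not b R c.
(B) symmetric: every R-edge is matched by its reverse.
(C) not transitive: b R a and a R c but not b R c.
(D) serial: every world has an R-successor.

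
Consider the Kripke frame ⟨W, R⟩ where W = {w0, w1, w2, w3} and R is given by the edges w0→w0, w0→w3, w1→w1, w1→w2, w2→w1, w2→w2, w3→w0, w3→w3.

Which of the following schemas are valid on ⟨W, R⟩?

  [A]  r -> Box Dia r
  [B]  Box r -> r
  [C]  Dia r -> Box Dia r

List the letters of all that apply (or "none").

A, B, C

R is reflexive: each world relates to itself.
R is symmetric: every R-edge is matched by its reverse.
R is euclidean: any two R-successors of the same world are R-related.
(A) r -> Box Dia r (axiom B) characterises the symmetric frames. R is symmetric — valid.
(B) Box r -> r is axiom T, which corresponds to reflexivity. R is reflexive — valid.
(C) axiom 5: valid iff R is euclidean. R is euclidean — valid.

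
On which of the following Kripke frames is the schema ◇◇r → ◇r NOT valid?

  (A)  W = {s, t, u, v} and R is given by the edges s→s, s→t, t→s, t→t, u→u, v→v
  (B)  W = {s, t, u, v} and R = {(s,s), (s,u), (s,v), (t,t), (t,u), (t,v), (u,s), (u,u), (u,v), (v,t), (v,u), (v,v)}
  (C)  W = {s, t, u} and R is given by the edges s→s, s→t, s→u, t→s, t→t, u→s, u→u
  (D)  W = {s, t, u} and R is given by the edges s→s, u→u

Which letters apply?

The schema ◇◇r → ◇r is the dual of axiom 4; it is valid on a frame iff R is transitive.
(A) R is transitive (R is closed under composition), so the schema is valid here.
(B) R is not transitive (s R v and v R t but not s R t), so the schema fails here.
(C) R is not transitive (t R s and s R u but not t R u), so the schema fails here.
(D) R is transitive (R is closed under composition), so the schema is valid here.

B, C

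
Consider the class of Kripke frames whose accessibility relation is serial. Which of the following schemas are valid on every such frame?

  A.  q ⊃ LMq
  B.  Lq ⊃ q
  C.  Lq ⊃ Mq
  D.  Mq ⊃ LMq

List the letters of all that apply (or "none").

(A) axiom B: valid iff R is symmetric. Such an R need not be symmetric — not valid.
(B) Lq ⊃ q is axiom T; it is valid on a frame exactly when R is reflexive. Such an R need not be reflexive, so not valid.
(C) Lq ⊃ Mq is axiom D; it is valid on a frame exactly when R is serial. Every such R is serial, so valid.
(D) Mq ⊃ LMq is axiom 5; it is valid on a frame exactly when R is euclidean. Such an R need not be euclidean, so not valid.

C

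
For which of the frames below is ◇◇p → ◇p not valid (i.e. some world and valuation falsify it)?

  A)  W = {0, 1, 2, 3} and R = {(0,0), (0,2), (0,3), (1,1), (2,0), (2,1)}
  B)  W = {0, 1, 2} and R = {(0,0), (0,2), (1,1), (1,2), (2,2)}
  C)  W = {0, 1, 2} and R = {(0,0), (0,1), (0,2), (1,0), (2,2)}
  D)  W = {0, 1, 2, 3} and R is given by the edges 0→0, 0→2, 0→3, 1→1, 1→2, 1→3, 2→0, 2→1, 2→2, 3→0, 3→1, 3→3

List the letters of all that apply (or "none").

A, C, D

The schema ◇◇p → ◇p is the dual of axiom 4; it is valid on a frame iff R is transitive.
(A) R is not transitive (0 R 2 and 2 R 1 but not 0 R 1), so the schema fails here.
(B) R is transitive (R is closed under composition), so the schema is valid here.
(C) R is not transitive (1 R 0 and 0 R 1 but not 1 R 1), so the schema fails here.
(D) R is not transitive (0 R 2 and 2 R 1 but not 0 R 1), so the schema fails here.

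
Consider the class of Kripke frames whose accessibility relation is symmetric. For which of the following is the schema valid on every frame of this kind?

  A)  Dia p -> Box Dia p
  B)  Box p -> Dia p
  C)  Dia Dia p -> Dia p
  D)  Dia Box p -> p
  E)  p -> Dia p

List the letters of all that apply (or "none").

(A) Dia p -> Box Dia p (axiom 5) characterises the euclidean frames. Such an R need not be euclidean — not valid.
(B) Box p -> Dia p (axiom D) characterises the serial frames. Such an R need not be serial — not valid.
(C) Dia Dia p -> Dia p is the dual of axiom 4; it is valid on a frame exactly when R is transitive. Such an R need not be transitive, so not valid.
(D) Dia Box p -> p is the dual of axiom B, which corresponds to symmetry. Every such R is symmetric — valid.
(E) p -> Dia p is the dual of axiom T, which corresponds to reflexivity. Such an R need not be reflexive — not valid.

D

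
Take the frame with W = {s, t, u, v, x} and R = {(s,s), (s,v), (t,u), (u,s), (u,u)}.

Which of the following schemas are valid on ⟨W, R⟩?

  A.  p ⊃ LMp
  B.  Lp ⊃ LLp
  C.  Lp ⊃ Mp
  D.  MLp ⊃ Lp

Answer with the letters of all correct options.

R is not symmetric: s R v but not v R s.
R is not transitive: t R u and u R s but not t R s.
R is not euclidean: s R v and s R s but not v R s.
R is not serial: v has no R-successor.
(A) p ⊃ LMp is axiom B, which corresponds to symmetry. R is not symmetric — not valid.
(B) axiom 4: valid iff R is transitive. R is not transitive — not valid.
(C) Lp ⊃ Mp is axiom D; it is valid on a frame exactly when R is serial. R is not serial, so not valid.
(D) the dual of axiom 5: valid iff R is euclidean. R is not euclidean — not valid.

none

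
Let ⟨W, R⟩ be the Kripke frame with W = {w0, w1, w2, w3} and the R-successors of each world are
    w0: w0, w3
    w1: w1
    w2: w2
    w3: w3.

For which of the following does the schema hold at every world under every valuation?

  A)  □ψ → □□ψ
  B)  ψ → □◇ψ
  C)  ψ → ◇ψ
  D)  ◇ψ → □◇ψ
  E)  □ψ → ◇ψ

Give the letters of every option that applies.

R is reflexive: each world relates to itself.
R is not symmetric: w0 R w3 but not w3 R w0.
R is transitive: R is closed under composition.
R is not euclidean: w0 R w3 and w0 R w0 but not w3 R w0.
R is serial: every world has an R-successor.
(A) □ψ → □□ψ is axiom 4; it is valid on a frame exactly when R is transitive. R is transitive, so valid.
(B) ψ → □◇ψ (axiom B) characterises the symmetric frames. R is not symmetric — not valid.
(C) ψ → ◇ψ is the dual of axiom T; it is valid on a frame exactly when R is reflexive. R is reflexive, so valid.
(D) ◇ψ → □◇ψ is axiom 5, which corresponds to the euclidean property. R is not euclidean — not valid.
(E) axiom D: valid iff R is serial. R is serial — valid.

A, C, E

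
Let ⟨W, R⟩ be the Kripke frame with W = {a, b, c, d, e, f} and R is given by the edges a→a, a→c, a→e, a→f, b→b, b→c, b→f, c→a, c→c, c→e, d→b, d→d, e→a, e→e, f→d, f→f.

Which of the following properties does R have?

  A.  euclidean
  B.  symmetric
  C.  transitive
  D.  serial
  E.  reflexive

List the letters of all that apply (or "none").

D, E

(A) not euclidean: a R c and a R f but not c R f.
(B) not symmetric: a R f but not f R a.
(C) not transitive: a R f and f R d but not a R d.
(D) serial: every world has an R-successor.
(E) reflexive: each world relates to itself.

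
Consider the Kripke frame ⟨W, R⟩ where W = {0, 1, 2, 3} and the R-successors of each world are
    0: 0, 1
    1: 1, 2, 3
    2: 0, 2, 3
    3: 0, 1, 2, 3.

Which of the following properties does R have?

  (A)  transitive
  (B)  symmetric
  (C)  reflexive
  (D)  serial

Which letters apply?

C, D

(A) not transitive: 0 R 1 and 1 R 2 but not 0 R 2.
(B) not symmetric: 0 R 1 but not 1 R 0.
(C) reflexive: each world relates to itself.
(D) serial: every world has an R-successor.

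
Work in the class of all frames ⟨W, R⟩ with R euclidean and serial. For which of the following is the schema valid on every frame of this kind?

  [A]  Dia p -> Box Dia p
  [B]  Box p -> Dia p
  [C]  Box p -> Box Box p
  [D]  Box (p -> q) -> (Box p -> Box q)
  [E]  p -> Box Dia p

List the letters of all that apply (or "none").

A, B, D

(A) Dia p -> Box Dia p (axiom 5) characterises the euclidean frames. Every such R is euclidean — valid.
(B) Box p -> Dia p is axiom D, which corresponds to seriality. Every such R is serial — valid.
(C) Box p -> Box Box p is axiom 4; it is valid on a frame exactly when R is transitive. Such an R need not be transitive, so not valid.
(D) Box (p -> q) -> (Box p -> Box q) is axiom K, valid on every Kripke frame — valid.
(E) p -> Box Dia p is axiom B, which corresponds to symmetry. Such an R need not be symmetric — not valid.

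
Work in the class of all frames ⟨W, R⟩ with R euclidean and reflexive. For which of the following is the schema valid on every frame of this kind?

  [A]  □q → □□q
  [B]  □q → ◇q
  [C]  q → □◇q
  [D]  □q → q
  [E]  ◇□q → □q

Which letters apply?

A reflexive euclidean relation is also symmetric (from wRw and wRv the euclidean condition gives vRw) and hence transitive; it is an equivalence relation.
(A) □q → □□q is axiom 4, which corresponds to transitivity. Every such R is transitive — valid.
(B) □q → ◇q is axiom D, which corresponds to seriality. Every such R is serial — valid.
(C) q → □◇q is axiom B, which corresponds to symmetry. Every such R is symmetric — valid.
(D) □q → q is axiom T, which corresponds to reflexivity. Every such R is reflexive — valid.
(E) the dual of axiom 5: valid iff R is euclidean. Every such R is euclidean — valid.

A, B, C, D, E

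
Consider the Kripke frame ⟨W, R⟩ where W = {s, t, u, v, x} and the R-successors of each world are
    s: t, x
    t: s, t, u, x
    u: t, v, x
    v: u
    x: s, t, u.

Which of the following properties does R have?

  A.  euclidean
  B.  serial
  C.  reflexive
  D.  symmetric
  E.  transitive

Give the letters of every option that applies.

(A) not euclidean: t R s and t R u but not s R u.
(B) serial: every world has an R-successor.
(C) not reflexive: not s R s.
(D) symmetric: every R-edge is matched by its reverse.
(E) not transitive: s R t and t R s but not s R s.

B, D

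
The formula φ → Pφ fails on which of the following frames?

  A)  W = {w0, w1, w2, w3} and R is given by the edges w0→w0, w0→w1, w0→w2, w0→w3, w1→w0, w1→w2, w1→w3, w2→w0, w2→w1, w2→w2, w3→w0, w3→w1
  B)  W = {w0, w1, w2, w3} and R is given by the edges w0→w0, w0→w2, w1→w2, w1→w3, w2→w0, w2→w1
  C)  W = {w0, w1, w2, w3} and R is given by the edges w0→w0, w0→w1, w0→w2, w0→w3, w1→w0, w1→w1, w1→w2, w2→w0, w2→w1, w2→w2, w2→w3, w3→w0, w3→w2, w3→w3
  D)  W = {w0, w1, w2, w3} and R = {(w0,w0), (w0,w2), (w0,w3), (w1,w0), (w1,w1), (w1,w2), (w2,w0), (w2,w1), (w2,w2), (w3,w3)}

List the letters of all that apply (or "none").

A, B

The schema φ → Pφ is the dual of axiom T; it is valid on a frame iff R is reflexive.
(A) R is not reflexive (not w1 R w1), so the schema fails here.
(B) R is not reflexive (not w1 R w1), so the schema fails here.
(C) R is reflexive (each world relates to itself), so the schema is valid here.
(D) R is reflexive (each world relates to itself), so the schema is valid here.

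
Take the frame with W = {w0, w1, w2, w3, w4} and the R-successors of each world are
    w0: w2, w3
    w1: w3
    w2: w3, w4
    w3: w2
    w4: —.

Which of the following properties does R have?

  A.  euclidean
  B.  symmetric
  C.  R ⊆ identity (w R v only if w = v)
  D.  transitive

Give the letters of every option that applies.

none

(A) not euclidean: w2 R w3 and w2 R w4 but not w3 R w4.
(B) not symmetric: w0 R w2 but not w2 R w0.
(C) not ⊆ identity: w0 R w2 with w0 ≠ w2.
(D) not transitive: w0 R w2 and w2 R w4 but not w0 R w4.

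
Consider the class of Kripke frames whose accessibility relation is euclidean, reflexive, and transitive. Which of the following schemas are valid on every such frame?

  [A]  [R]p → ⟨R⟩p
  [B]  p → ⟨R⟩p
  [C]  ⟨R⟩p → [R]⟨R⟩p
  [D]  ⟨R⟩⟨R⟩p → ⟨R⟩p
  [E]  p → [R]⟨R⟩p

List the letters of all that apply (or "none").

A, B, C, D, E

A relation that is euclidean, reflexive, and transitive is also serial and symmetric.
(A) [R]p → ⟨R⟩p (axiom D) characterises the serial frames. Every such R is serial — valid.
(B) p → ⟨R⟩p is the dual of axiom T; it is valid on a frame exactly when R is reflexive. Every such R is reflexive, so valid.
(C) axiom 5: valid iff R is euclidean. Every such R is euclidean — valid.
(D) ⟨R⟩⟨R⟩p → ⟨R⟩p is the dual of axiom 4, which corresponds to transitivity. Every such R is transitive — valid.
(E) axiom B: valid iff R is symmetric. Every such R is symmetric — valid.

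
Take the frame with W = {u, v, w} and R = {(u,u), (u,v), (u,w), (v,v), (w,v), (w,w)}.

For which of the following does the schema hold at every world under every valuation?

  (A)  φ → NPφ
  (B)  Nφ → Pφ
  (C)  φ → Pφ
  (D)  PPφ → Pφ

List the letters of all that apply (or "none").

R is reflexive: each world relates to itself.
R is not symmetric: u R v but not v R u.
R is transitive: R is closed under composition.
R is serial: every world has an R-successor.
(A) φ → NPφ is axiom B; it is valid on a frame exactly when R is symmetric. R is not symmetric, so not valid.
(B) Nφ → Pφ (axiom D) characterises the serial frames. R is serial — valid.
(C) φ → Pφ is the dual of axiom T; it is valid on a frame exactly when R is reflexive. R is reflexive, so valid.
(D) PPφ → Pφ is the dual of axiom 4, which corresponds to transitivity. R is transitive — valid.

B, C, D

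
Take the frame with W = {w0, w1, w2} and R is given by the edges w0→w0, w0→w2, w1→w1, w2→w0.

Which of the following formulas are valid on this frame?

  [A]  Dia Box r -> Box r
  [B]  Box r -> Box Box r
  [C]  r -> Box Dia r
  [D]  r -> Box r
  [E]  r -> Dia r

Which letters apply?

C

R is not reflexive: not w2 R w2.
R is symmetric: every R-edge is matched by its reverse.
R is not transitive: w2 R w0 and w0 R w2 but not w2 R w2.
R is not euclidean: w0 R w2 and w0 R w2 but not w2 R w2.
R is not a subset of the identity: w0 R w2 with w0 ≠ w2.
(A) the dual of axiom 5: valid iff R is euclidean. R is not euclidean — not valid.
(B) Box r -> Box Box r is axiom 4; it is valid on a frame exactly when R is transitive. R is not transitive, so not valid.
(C) r -> Box Dia r is axiom B, which corresponds to symmetry. R is symmetric — valid.
(D) r -> Box r is equivalent to ◇p→p; it holds exactly when R ⊆ identity. Here R ⊄ identity — not valid.
(E) r -> Dia r (the dual of axiom T) characterises the reflexive frames. R is not reflexive — not valid.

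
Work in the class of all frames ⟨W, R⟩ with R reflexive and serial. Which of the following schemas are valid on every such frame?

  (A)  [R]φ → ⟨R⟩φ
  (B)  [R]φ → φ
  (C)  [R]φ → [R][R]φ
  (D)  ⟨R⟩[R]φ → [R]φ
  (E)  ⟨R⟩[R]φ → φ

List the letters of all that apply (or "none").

A, B

(A) [R]φ → ⟨R⟩φ is axiom D, which corresponds to seriality. Every such R is serial — valid.
(B) [R]φ → φ is axiom T; it is valid on a frame exactly when R is reflexive. Every such R is reflexive, so valid.
(C) axiom 4: valid iff R is transitive. Such an R need not be transitive — not valid.
(D) ⟨R⟩[R]φ → [R]φ is the dual of axiom 5, which corresponds to the euclidean property. Such an R need not be euclidean — not valid.
(E) ⟨R⟩[R]φ → φ (the dual of axiom B) characterises the symmetric frames. Such an R need not be symmetric — not valid.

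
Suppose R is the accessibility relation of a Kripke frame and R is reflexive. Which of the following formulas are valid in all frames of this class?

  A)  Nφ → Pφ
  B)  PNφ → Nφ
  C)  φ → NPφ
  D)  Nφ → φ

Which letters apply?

A reflexive relation is serial.
(A) Nφ → Pφ (axiom D) characterises the serial frames. Every such R is serial — valid.
(B) PNφ → Nφ is the dual of axiom 5, which corresponds to the euclidean property. Such an R need not be euclidean — not valid.
(C) φ → NPφ is axiom B; it is valid on a frame exactly when R is symmetric. Such an R need not be symmetric, so not valid.
(D) axiom T: valid iff R is reflexive. Every such R is reflexive — valid.

A, D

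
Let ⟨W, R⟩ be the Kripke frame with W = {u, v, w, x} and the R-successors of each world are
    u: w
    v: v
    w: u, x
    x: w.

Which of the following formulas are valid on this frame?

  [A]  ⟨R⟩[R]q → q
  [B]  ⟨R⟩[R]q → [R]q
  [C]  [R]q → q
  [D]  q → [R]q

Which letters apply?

R is not reflexive: not u R u.
R is symmetric: every R-edge is matched by its reverse.
R is not euclidean: w R u and w R x but not u R x.
R is not a subset of the identity: u R w with u ≠ w.
(A) ⟨R⟩[R]q → q is the dual of axiom B; it is valid on a frame exactly when R is symmetric. R is symmetric, so valid.
(B) the dual of axiom 5: valid iff R is euclidean. R is not euclidean — not valid.
(C) [R]q → q is axiom T, which corresponds to reflexivity. R is not reflexive — not valid.
(D) q → [R]q is valid only on frames where every R-edge is a self-loop. Here R ⊄ identity — not valid.

A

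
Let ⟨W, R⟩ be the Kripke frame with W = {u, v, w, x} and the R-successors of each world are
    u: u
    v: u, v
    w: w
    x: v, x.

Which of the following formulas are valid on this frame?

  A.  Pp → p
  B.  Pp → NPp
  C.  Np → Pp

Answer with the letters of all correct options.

R is not euclidean: v R u and v R v but not u R v.
R is serial: every world has an R-successor.
R is not a subset of the identity: v R u with v ≠ u.
(A) Pp → p is the converse of T; it holds exactly when R ⊆ identity. Here R ⊄ identity — not valid.
(B) axiom 5: valid iff R is euclidean. R is not euclidean — not valid.
(C) Np → Pp is axiom D; it is valid on a frame exactly when R is serial. R is serial, so valid.

C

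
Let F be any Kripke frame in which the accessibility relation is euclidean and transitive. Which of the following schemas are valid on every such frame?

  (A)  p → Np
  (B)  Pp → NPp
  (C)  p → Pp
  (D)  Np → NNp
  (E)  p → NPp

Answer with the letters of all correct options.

(A) p → Np is equivalent to ◇p→p; it holds exactly when R ⊆ identity. Such an R need not be a subset of the identity — not valid.
(B) Pp → NPp (axiom 5) characterises the euclidean frames. Every such R is euclidean — valid.
(C) p → Pp is the dual of axiom T, which corresponds to reflexivity. Such an R need not be reflexive — not valid.
(D) Np → NNp (axiom 4) characterises the transitive frames. Every such R is transitive — valid.
(E) p → NPp (axiom B) characterises the symmetric frames. Such an R need not be symmetric — not valid.

B, D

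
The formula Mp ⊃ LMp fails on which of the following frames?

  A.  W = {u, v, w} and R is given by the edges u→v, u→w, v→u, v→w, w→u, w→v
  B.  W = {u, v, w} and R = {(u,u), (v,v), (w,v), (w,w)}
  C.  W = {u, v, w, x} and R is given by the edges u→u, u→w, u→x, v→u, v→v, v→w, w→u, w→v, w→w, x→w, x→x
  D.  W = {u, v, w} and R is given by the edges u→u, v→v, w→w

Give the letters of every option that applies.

The schema Mp ⊃ LMp is axiom 5; it is valid on a frame iff R is euclidean.
(A) R is not euclidean (u R v and u R v but not v R v), so the schema fails here.
(B) R is not euclidean (w R v and w R w but not v R w), so the schema fails here.
(C) R is not euclidean (u R w and u R x but not w R x), so the schema fails here.
(D) R is euclidean (any two R-successors of the same world are R-related), so the schema is valid here.

A, B, C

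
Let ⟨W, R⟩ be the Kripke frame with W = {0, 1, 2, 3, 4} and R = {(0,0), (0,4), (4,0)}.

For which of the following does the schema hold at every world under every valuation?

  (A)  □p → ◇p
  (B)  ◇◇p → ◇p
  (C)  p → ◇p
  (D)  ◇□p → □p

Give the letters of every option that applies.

R is not reflexive: not 1 R 1.
R is not transitive: 4 R 0 and 0 R 4 but not 4 R 4.
R is not euclidean: 0 R 4 and 0 R 4 but not 4 R 4.
R is not serial: 1 has no R-successor.
(A) □p → ◇p (axiom D) characterises the serial frames. R is not serial — not valid.
(B) the dual of axiom 4: valid iff R is transitive. R is not transitive — not valid.
(C) p → ◇p is the dual of axiom T, which corresponds to reflexivity. R is not reflexive — not valid.
(D) the dual of axiom 5: valid iff R is euclidean. R is not euclidean — not valid.

none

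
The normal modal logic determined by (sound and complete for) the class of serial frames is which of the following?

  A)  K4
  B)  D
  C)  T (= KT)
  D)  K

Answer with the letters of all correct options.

B

(A) K4 is determined by the class of transitive frames.
(B) D is determined by exactly this class.
(C) T (= KT) is determined by the class of reflexive frames.
(D) K is determined by the class of arbitrary frames.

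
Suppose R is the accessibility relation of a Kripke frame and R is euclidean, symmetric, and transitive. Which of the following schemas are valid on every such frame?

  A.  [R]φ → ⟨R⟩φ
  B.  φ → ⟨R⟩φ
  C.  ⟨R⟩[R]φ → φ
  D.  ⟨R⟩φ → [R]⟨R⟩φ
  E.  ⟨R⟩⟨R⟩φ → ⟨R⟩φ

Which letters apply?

C, D, E

(A) [R]φ → ⟨R⟩φ is axiom D, which corresponds to seriality. Such an R need not be serial — not valid.
(B) φ → ⟨R⟩φ (the dual of axiom T) characterises the reflexive frames. Such an R need not be reflexive — not valid.
(C) ⟨R⟩[R]φ → φ is the dual of axiom B, which corresponds to symmetry. Every such R is symmetric — valid.
(D) ⟨R⟩φ → [R]⟨R⟩φ (axiom 5) characterises the euclidean frames. Every such R is euclidean — valid.
(E) ⟨R⟩⟨R⟩φ → ⟨R⟩φ (the dual of axiom 4) characterises the transitive frames. Every such R is transitive — valid.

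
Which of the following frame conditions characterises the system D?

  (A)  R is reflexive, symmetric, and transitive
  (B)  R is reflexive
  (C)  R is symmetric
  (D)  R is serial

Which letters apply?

(A) this class determines S5, not D.
(B) this class determines T (= KT), not D.
(C) this class determines KB, not D.
(D) D is sound and complete for exactly this class.

D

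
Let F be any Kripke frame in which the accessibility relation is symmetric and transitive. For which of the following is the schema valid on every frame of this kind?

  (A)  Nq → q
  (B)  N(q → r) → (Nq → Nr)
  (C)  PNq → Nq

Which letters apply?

A symmetric transitive relation is euclidean (uRv and uRw give vRu by symmetry, then vRw by transitivity).
(A) Nq → q is axiom T, which corresponds to reflexivity. Such an R need not be reflexive — not valid.
(B) N(q → r) → (Nq → Nr) is the K axiom; it holds on all frames — valid.
(C) PNq → Nq (the dual of axiom 5) characterises the euclidean frames. Every such R is euclidean — valid.

B, C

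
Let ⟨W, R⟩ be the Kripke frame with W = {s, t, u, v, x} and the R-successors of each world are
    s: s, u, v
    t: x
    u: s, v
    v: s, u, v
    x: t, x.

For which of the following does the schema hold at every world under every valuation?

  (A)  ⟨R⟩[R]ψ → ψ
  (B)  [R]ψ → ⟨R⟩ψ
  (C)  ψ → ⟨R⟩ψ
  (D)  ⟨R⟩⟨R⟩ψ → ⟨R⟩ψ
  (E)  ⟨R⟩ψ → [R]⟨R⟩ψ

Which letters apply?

R is not reflexive: not t R t.
R is symmetric: every R-edge is matched by its reverse.
R is not transitive: t R x and x R t but not t R t.
R is not euclidean: s R u and s R u but not u R u.
R is serial: every world has an R-successor.
(A) ⟨R⟩[R]ψ → ψ is the dual of axiom B, which corresponds to symmetry. R is symmetric — valid.
(B) [R]ψ → ⟨R⟩ψ is axiom D; it is valid on a frame exactly when R is serial. R is serial, so valid.
(C) the dual of axiom T: valid iff R is reflexive. R is not reflexive — not valid.
(D) ⟨R⟩⟨R⟩ψ → ⟨R⟩ψ (the dual of axiom 4) characterises the transitive frames. R is not transitive — not valid.
(E) ⟨R⟩ψ → [R]⟨R⟩ψ (axiom 5) characterises the euclidean frames. R is not euclidean — not valid.

A, B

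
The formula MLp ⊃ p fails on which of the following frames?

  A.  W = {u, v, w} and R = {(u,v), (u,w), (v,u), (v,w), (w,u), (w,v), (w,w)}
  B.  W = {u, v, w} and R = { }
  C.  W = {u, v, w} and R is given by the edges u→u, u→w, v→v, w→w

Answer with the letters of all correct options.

C

The schema MLp ⊃ p is the dual of axiom B; it is valid on a frame iff R is symmetric.
(A) R is symmetric (every R-edge is matched by its reverse), so the schema is valid here.
(B) R is symmetric (every R-edge is matched by its reverse), so the schema is valid here.
(C) R is not symmetric (u R w but not w R u), so the schema fails here.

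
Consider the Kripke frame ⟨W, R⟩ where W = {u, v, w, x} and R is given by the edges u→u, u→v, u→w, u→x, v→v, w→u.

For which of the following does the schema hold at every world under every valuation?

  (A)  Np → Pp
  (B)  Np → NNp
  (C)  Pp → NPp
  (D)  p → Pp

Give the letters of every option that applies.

none

R is not reflexive: not w R w.
R is not transitive: w R u and u R v but not w R v.
R is not euclidean: u R v and u R u but not v R u.
R is not serial: x has no R-successor.
(A) axiom D: valid iff R is serial. R is not serial — not valid.
(B) Np → NNp (axiom 4) characterises the transitive frames. R is not transitive — not valid.
(C) Pp → NPp is axiom 5; it is valid on a frame exactly when R is euclidean. R is not euclidean, so not valid.
(D) the dual of axiom T: valid iff R is reflexive. R is not reflexive — not valid.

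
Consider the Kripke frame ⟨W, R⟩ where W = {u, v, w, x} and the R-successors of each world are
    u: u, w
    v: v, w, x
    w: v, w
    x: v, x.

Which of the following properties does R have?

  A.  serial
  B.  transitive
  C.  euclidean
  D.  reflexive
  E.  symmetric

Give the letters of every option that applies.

(A) serial: every world has an R-successor.
(B) not transitive: u R w and w R v but not u R v.
(C) not euclidean: u R w and u R u but not w R u.
(D) reflexive: each world relates to itself.
(E) not symmetric: u R w but not w R u.

A, D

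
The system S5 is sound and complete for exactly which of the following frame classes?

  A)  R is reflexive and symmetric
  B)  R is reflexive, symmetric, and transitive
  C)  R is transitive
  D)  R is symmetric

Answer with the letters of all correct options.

B

(A) this class determines B (= KTB), not S5.
(B) S5 is sound and complete for exactly this class.
(C) this class determines K4, not S5.
(D) this class determines KB, not S5.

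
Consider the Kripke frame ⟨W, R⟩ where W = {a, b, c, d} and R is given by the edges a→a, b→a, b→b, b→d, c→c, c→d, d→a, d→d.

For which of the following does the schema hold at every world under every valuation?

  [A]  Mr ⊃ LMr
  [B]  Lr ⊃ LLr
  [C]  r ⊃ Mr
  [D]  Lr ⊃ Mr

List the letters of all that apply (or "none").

R is reflexive: each world relates to itself.
R is not transitive: c R d and d R a but not c R a.
R is not euclidean: b R a and b R b but not a R b.
R is serial: every world has an R-successor.
(A) Mr ⊃ LMr (axiom 5) characterises the euclidean frames. R is not euclidean — not valid.
(B) Lr ⊃ LLr is axiom 4, which corresponds to transitivity. R is not transitive — not valid.
(C) the dual of axiom T: valid iff R is reflexive. R is reflexive — valid.
(D) Lr ⊃ Mr is axiom D; it is valid on a frame exactly when R is serial. R is serial, so valid.

C, D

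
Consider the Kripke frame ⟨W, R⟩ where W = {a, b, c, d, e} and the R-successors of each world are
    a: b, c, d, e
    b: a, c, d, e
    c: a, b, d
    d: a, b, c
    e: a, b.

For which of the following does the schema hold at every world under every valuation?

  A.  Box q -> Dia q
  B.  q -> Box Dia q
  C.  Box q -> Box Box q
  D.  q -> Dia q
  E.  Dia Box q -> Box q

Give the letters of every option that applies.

A, B

R is not reflexive: not a R a.
R is symmetric: every R-edge is matched by its reverse.
R is not transitive: a R b and b R a but not a R a.
R is not euclidean: a R c and a R e but not c R e.
R is serial: every world has an R-successor.
(A) Box q -> Dia q is axiom D, which corresponds to seriality. R is serial — valid.
(B) q -> Box Dia q is axiom B, which corresponds to symmetry. R is symmetric — valid.
(C) Box q -> Box Box q (axiom 4) characterises the transitive frames. R is not transitive — not valid.
(D) q -> Dia q is the dual of axiom T; it is valid on a frame exactly when R is reflexive. R is not reflexive, so not valid.
(E) Dia Box q -> Box q (the dual of axiom 5) characterises the euclidean frames. R is not euclidean — not valid.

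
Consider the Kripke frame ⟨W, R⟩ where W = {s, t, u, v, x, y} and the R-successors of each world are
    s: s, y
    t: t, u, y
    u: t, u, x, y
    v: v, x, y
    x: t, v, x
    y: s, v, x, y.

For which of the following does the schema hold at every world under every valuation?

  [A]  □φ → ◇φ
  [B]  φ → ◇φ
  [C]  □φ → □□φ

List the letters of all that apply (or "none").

A, B

R is reflexive: each world relates to itself.
R is not transitive: s R y and y R v but not s R v.
R is serial: every world has an R-successor.
(A) □φ → ◇φ (axiom D) characterises the serial frames. R is serial — valid.
(B) φ → ◇φ (the dual of axiom T) characterises the reflexive frames. R is reflexive — valid.
(C) □φ → □□φ is axiom 4; it is valid on a frame exactly when R is transitive. R is not transitive, so not valid.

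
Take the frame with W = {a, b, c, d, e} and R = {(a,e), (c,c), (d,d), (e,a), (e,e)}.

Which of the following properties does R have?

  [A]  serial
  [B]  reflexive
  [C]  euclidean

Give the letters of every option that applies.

(A) not serial: b has no R-successor.
(B) not reflexive: not a R a.
(C) not euclidean: e R a and e R a but not a R a.

none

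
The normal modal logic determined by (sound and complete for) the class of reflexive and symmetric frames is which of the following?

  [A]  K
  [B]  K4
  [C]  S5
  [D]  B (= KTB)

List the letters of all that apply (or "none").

D

(A) K is determined by the class of arbitrary frames.
(B) K4 is determined by the class of transitive frames.
(C) S5 is determined by the class of reflexive, symmetric, and transitive frames.
(D) B (= KTB) is determined by exactly this class.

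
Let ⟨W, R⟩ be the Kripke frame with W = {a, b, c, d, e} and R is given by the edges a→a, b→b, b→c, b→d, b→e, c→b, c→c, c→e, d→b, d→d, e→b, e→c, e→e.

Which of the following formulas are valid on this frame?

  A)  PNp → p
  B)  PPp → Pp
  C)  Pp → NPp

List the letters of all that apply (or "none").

A

R is symmetric: every R-edge is matched by its reverse.
R is not transitive: c R b and b R d but not c R d.
R is not euclidean: b R c and b R d but not c R d.
(A) PNp → p is the dual of axiom B; it is valid on a frame exactly when R is symmetric. R is symmetric, so valid.
(B) PPp → Pp is the dual of axiom 4, which corresponds to transitivity. R is not transitive — not valid.
(C) axiom 5: valid iff R is euclidean. R is not euclidean — not valid.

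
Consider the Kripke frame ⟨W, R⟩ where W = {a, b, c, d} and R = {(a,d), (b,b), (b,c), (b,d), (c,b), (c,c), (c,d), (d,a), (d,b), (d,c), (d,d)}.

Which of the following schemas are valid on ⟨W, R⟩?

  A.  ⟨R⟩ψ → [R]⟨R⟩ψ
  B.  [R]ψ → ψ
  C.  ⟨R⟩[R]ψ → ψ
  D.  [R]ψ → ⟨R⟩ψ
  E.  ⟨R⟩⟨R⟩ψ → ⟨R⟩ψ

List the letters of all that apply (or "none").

C, D

R is not reflexive: not a R a.
R is symmetric: every R-edge is matched by its reverse.
R is not transitive: a R d and d R a but not a R a.
R is not euclidean: d R a and d R b but not a R b.
R is serial: every world has an R-successor.
(A) ⟨R⟩ψ → [R]⟨R⟩ψ is axiom 5; it is valid on a frame exactly when R is euclidean. R is not euclidean, so not valid.
(B) [R]ψ → ψ (axiom T) characterises the reflexive frames. R is not reflexive — not valid.
(C) the dual of axiom B: valid iff R is symmetric. R is symmetric — valid.
(D) [R]ψ → ⟨R⟩ψ (axiom D) characterises the serial frames. R is serial — valid.
(E) ⟨R⟩⟨R⟩ψ → ⟨R⟩ψ is the dual of axiom 4; it is valid on a frame exactly when R is transitive. R is not transitive, so not valid.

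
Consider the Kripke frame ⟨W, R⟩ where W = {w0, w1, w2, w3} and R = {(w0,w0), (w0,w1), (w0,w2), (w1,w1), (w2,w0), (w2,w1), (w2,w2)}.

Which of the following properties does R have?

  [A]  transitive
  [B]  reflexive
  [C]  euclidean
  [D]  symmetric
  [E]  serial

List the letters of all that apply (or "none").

(A) transitive: R is closed under composition.
(B) not reflexive: not w3 R w3.
(C) not euclidean: w0 R w1 and w0 R w0 but not w1 R w0.
(D) not symmetric: w0 R w1 but not w1 R w0.
(E) not serial: w3 has no R-successor.

A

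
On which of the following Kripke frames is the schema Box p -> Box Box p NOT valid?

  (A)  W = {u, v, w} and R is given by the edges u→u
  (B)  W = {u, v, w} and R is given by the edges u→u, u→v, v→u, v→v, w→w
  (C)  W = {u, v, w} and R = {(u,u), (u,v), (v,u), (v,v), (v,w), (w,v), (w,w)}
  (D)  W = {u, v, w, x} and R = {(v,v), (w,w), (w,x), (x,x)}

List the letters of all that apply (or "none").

C

The schema Box p -> Box Box p is axiom 4; it is valid on a frame iff R is transitive.
(A) R is transitive (R is closed under composition), so the schema is valid here.
(B) R is transitive (R is closed under composition), so the schema is valid here.
(C) R is not transitive (u R v and v R w but not u R w), so the schema fails here.
(D) R is transitive (R is closed under composition), so the schema is valid here.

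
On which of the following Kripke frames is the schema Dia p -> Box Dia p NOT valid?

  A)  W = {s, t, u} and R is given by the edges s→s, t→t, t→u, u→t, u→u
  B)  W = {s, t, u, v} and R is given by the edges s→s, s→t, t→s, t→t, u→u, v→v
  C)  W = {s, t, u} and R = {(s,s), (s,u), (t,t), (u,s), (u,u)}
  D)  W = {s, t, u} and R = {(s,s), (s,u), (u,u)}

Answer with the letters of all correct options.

The schema Dia p -> Box Dia p is axiom 5; it is valid on a frame iff R is euclidean.
(A) R is euclidean (any two R-successors of the same world are R-related), so the schema is valid here.
(B) R is euclidean (any two R-successors of the same world are R-related), so the schema is valid here.
(C) R is euclidean (any two R-successors of the same world are R-related), so the schema is valid here.
(D) R is not euclidean (s R u and s R s but not u R s), so the schema fails here.

D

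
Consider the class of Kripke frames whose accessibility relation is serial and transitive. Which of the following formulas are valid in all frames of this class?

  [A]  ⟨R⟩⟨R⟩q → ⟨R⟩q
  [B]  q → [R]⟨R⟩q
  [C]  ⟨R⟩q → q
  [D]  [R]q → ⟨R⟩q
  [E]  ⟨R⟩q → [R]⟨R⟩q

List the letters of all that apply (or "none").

A, D

(A) ⟨R⟩⟨R⟩q → ⟨R⟩q (the dual of axiom 4) characterises the transitive frames. Every such R is transitive — valid.
(B) q → [R]⟨R⟩q (axiom B) characterises the symmetric frames. Such an R need not be symmetric — not valid.
(C) ⟨R⟩q → q (the converse of T) corresponds to R being a subset of the identity. Such an R need not be a subset of the identity, so not valid.
(D) [R]q → ⟨R⟩q is axiom D, which corresponds to seriality. Every such R is serial — valid.
(E) ⟨R⟩q → [R]⟨R⟩q is axiom 5, which corresponds to the euclidean property. Such an R need not be euclidean — not valid.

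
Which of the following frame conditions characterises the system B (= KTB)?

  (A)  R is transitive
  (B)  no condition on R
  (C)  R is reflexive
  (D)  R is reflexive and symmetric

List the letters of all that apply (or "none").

(A) this class determines K4, not B (= KTB).
(B) this class determines K, not B (= KTB).
(C) this class determines T (= KT), not B (= KTB).
(D) B (= KTB) is sound and complete for exactly this class.

D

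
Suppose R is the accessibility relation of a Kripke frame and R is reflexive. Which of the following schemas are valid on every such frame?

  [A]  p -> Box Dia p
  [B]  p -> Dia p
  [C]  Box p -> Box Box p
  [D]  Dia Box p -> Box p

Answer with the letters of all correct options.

B

A reflexive relation is serial.
(A) p -> Box Dia p (axiom B) characterises the symmetric frames. Such an R need not be symmetric — not valid.
(B) the dual of axiom T: valid iff R is reflexive. Every such R is reflexive — valid.
(C) axiom 4: valid iff R is transitive. Such an R need not be transitive — not valid.
(D) Dia Box p -> Box p is the dual of axiom 5, which corresponds to the euclidean property. Such an R need not be euclidean — not valid.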